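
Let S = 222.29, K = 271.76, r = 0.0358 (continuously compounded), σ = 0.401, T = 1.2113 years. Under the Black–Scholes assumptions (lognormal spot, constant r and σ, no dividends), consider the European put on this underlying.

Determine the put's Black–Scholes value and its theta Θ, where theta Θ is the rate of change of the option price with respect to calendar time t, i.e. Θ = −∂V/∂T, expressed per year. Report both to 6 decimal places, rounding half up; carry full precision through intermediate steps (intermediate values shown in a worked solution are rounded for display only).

σ√T = 0.401·√1.2113 = 0.441337
d₁ = (ln(S/K) + (r+σ²/2)T) / (σ√T) = (ln(222.29/271.76) + (0.0358+0.401²/2)·1.2113) / 0.441337 = (-0.200936 + 0.140754) / 0.441337 = -0.136365
d₂ = d₁ − σ√T = -0.136365 − 0.441337 = -0.577702
e^{−rT} = e^{−0.0358·1.2113} = 0.957562
N(−d₁) = 0.554234,  N(−d₂) = 0.718267
Put price V = K·e^{−rT}·N(−d₂) − S·N(−d₁) = 186.912613 − 123.200577 = 63.712036
φ(d₁) = (1/√(2π))·e^{−d₁²/2} = 0.395250
Θ = −S·φ(d₁)·σ/(2√T) + r·K·e^{−rT}·N(−d₂) = −16.005918 + 6.691472 = -9.314446

price = 63.712036
Θ = -9.314446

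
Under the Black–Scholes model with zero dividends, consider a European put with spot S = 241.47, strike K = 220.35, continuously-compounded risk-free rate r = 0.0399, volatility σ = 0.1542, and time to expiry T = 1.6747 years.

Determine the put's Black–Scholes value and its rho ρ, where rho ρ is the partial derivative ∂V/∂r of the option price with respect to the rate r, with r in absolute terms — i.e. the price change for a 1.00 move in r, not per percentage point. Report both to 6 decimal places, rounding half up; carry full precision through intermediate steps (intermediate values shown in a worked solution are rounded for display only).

price = 5.396830
ρ = -84.193055

σ√T = 0.1542·√1.6747 = 0.199551
d₁ = (ln(S/K) + (r+σ²/2)T) / (σ√T) = (ln(241.47/220.35) + (0.0399+0.1542²/2)·1.6747) / 0.199551 = (0.091528 + 0.086731) / 0.199551 = 0.893302
d₂ = d₁ − σ√T = 0.893302 − 0.199551 = 0.693751
e^{−rT} = e^{−0.0399·1.6747} = 0.935363
N(−d₁) = 0.185848,  N(−d₂) = 0.243919
Put price V = K·e^{−rT}·N(−d₂) − S·N(−d₁) = 50.273515 − 44.876684 = 5.396830
ρ = −K·T·e^{−rT}·N(−d₂) = -84.193055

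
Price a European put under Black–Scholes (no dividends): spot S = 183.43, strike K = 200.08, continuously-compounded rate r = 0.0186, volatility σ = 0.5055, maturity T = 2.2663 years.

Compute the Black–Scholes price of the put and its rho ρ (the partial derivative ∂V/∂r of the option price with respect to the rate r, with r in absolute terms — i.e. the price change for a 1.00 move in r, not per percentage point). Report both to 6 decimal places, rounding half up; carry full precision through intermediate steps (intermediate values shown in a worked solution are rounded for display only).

σ√T = 0.5055·√2.2663 = 0.760992
d₁ = (ln(S/K) + (r+σ²/2)T) / (σ√T) = (ln(183.43/200.08) + (0.0186+0.5055²/2)·2.2663) / 0.760992 = (-0.086884 + 0.331707) / 0.760992 = 0.321716
d₂ = d₁ − σ√T = 0.321716 − 0.760992 = -0.439276
e^{−rT} = e^{−0.0186·2.2663} = 0.958723
N(−d₁) = 0.373834,  N(−d₂) = 0.669769
Put price V = K·e^{−rT}·N(−d₂) − S·N(−d₁) = 128.475966 − 68.572362 = 59.903603
ρ = −K·T·e^{−rT}·N(−d₂) = -291.165081

price = 59.903603
ρ = -291.165081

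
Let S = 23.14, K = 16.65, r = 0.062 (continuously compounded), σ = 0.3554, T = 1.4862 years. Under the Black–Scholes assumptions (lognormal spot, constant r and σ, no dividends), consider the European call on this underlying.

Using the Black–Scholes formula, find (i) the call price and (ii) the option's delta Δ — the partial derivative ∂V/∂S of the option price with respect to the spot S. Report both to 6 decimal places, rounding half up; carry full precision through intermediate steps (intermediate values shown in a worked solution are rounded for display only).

price = 8.658210
Δ = 0.882781

σ√T = 0.3554·√1.4862 = 0.433267
d₁ = (ln(S/K) + (r+σ²/2)T) / (σ√T) = (ln(23.14/16.65) + (0.062+0.3554²/2)·1.4862) / 0.433267 = (0.329153 + 0.186005) / 0.433267 = 1.189005
d₂ = d₁ − σ√T = 1.189005 − 0.433267 = 0.755738
e^{−rT} = e^{−0.062·1.4862} = 0.911973
N(d₁) = 0.882781,  N(d₂) = 0.775097
Call price V = S·N(d₁) − K·e^{−rT}·N(d₂) = 20.427557 − 11.769347 = 8.658210
Δ = N(d₁) = 0.882781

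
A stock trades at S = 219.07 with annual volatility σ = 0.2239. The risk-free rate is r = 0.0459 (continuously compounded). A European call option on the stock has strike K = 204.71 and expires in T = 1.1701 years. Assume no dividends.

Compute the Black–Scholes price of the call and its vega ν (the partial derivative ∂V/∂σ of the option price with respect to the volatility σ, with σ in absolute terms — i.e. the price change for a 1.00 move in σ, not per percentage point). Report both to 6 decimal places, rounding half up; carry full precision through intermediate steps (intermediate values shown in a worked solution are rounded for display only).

σ√T = 0.2239·√1.1701 = 0.242195
d₁ = (ln(S/K) + (r+σ²/2)T) / (σ√T) = (ln(219.07/204.71) + (0.0459+0.2239²/2)·1.1701) / 0.242195 = (0.067797 + 0.083037) / 0.242195 = 0.622778
d₂ = d₁ − σ√T = 0.622778 − 0.242195 = 0.380583
e^{−rT} = e^{−0.0459·1.1701} = 0.947709
N(d₁) = 0.733285,  N(d₂) = 0.648244
Call price V = S·N(d₁) − K·e^{−rT}·N(d₂) = 160.640689 − 125.762837 = 34.877851
φ(d₁) = (1/√(2π))·e^{−d₁²/2} = 0.328616
ν = S·φ(d₁)·√T = 77.872374

price = 34.877851
ν = 77.872374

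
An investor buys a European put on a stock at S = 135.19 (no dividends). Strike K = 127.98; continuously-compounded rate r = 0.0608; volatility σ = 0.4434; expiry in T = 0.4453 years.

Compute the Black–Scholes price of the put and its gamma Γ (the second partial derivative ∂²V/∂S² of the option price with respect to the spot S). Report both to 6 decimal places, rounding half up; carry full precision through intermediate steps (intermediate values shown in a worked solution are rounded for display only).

σ√T = 0.4434·√0.4453 = 0.295884
d₁ = (ln(S/K) + (r+σ²/2)T) / (σ√T) = (ln(135.19/127.98) + (0.0608+0.4434²/2)·0.4453) / 0.295884 = (0.054807 + 0.070848) / 0.295884 = 0.424677
d₂ = d₁ − σ√T = 0.424677 − 0.295884 = 0.128792
e^{−rT} = e^{−0.0608·0.4453} = 0.973289
N(−d₁) = 0.335536,  N(−d₂) = 0.448761
Put price V = K·e^{−rT}·N(−d₂) − S·N(−d₁) = 55.898350 − 45.361134 = 10.537216
φ(d₁) = (1/√(2π))·e^{−d₁²/2} = 0.364542
Γ = φ(d₁) / (S·σ·√T) = 0.009113

price = 10.537216
Γ = 0.009113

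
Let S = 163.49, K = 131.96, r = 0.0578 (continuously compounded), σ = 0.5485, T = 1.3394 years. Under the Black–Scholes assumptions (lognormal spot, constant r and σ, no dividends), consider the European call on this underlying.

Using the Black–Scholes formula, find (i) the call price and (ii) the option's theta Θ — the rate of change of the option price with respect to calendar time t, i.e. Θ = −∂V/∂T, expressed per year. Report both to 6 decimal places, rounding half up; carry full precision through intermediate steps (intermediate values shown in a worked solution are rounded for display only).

price = 59.784296
Θ = -15.358112

σ√T = 0.5485·√1.3394 = 0.634792
d₁ = (ln(S/K) + (r+σ²/2)T) / (σ√T) = (ln(163.49/131.96) + (0.0578+0.5485²/2)·1.3394) / 0.634792 = (0.214253 + 0.278898) / 0.634792 = 0.776870
d₂ = d₁ − σ√T = 0.776870 − 0.634792 = 0.142077
e^{−rT} = e^{−0.0578·1.3394} = 0.925504
N(d₁) = 0.781382,  N(d₂) = 0.556490
Call price V = S·N(d₁) − K·e^{−rT}·N(d₂) = 127.748172 − 67.963876 = 59.784296
φ(d₁) = (1/√(2π))·e^{−d₁²/2} = 0.295023
Θ = −S·φ(d₁)·σ/(2√T) − r·K·e^{−rT}·N(d₂) = −11.429800 − 3.928312 = -15.358112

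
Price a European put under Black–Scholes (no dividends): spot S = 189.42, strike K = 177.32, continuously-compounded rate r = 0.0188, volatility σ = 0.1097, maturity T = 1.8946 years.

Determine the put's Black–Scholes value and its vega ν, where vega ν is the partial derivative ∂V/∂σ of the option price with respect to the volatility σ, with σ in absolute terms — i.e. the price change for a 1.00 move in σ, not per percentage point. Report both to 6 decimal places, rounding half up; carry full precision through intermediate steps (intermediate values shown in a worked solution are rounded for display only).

σ√T = 0.1097·√1.8946 = 0.150996
d₁ = (ln(S/K) + (r+σ²/2)T) / (σ√T) = (ln(189.42/177.32) + (0.0188+0.1097²/2)·1.8946) / 0.150996 = (0.066011 + 0.047018) / 0.150996 = 0.748557
d₂ = d₁ − σ√T = 0.748557 − 0.150996 = 0.597561
e^{−rT} = e^{−0.0188·1.8946} = 0.965008
N(−d₁) = 0.227062,  N(−d₂) = 0.275066
Put price V = K·e^{−rT}·N(−d₂) − S·N(−d₁) = 47.068060 − 43.010095 = 4.057965
φ(d₁) = (1/√(2π))·e^{−d₁²/2} = 0.301463
ν = S·φ(d₁)·√T = 78.599327

price = 4.057965
ν = 78.599327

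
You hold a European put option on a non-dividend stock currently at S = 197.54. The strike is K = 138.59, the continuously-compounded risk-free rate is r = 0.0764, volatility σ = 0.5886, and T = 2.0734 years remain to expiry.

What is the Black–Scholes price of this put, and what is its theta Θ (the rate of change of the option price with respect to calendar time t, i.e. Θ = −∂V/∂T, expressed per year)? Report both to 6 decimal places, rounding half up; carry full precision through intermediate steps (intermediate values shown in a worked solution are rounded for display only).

σ√T = 0.5886·√2.0734 = 0.847543
d₁ = (ln(S/K) + (r+σ²/2)T) / (σ√T) = (ln(197.54/138.59) + (0.0764+0.5886²/2)·2.0734) / 0.847543 = (0.354421 + 0.517572) / 0.847543 = 1.028849
d₂ = d₁ − σ√T = 1.028849 − 0.847543 = 0.181306
e^{−rT} = e^{−0.0764·2.0734} = 0.853502
N(−d₁) = 0.151775,  N(−d₂) = 0.428064
Put price V = K·e^{−rT}·N(−d₂) − S·N(−d₁) = 50.634307 − 29.981713 = 20.652594
φ(d₁) = (1/√(2π))·e^{−d₁²/2} = 0.234992
Θ = −S·φ(d₁)·σ/(2√T) + r·K·e^{−rT}·N(−d₂) = −9.487615 + 3.868461 = -5.619154

price = 20.652594
Θ = -5.619154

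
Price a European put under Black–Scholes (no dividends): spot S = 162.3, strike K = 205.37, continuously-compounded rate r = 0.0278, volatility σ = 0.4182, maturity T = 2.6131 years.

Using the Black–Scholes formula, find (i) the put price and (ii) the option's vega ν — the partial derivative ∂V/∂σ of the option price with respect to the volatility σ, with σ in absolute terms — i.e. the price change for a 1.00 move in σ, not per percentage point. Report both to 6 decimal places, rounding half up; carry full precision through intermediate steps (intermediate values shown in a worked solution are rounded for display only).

price = 62.380701
ν = 104.171886

σ√T = 0.4182·√2.6131 = 0.676024
d₁ = (ln(S/K) + (r+σ²/2)T) / (σ√T) = (ln(162.3/205.37) + (0.0278+0.4182²/2)·2.6131) / 0.676024 = (-0.235367 + 0.301148) / 0.676024 = 0.097307
d₂ = d₁ − σ√T = 0.097307 − 0.676024 = -0.578717
e^{−rT} = e^{−0.0278·2.6131} = 0.929932
N(−d₁) = 0.461241,  N(−d₂) = 0.718610
Put price V = K·e^{−rT}·N(−d₂) − S·N(−d₁) = 137.240191 − 74.859490 = 62.380701
φ(d₁) = (1/√(2π))·e^{−d₁²/2} = 0.397058
ν = S·φ(d₁)·√T = 104.171886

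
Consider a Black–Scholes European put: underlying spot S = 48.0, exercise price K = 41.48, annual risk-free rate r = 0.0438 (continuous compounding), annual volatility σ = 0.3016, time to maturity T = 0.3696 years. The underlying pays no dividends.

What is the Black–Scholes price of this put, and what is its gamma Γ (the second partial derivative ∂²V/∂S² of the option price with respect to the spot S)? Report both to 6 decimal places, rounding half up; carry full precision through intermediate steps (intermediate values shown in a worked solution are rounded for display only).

σ√T = 0.3016·√0.3696 = 0.183357
d₁ = (ln(S/K) + (r+σ²/2)T) / (σ√T) = (ln(48.0/41.48) + (0.0438+0.3016²/2)·0.3696) / 0.183357 = (0.145990 + 0.032998) / 0.183357 = 0.976173
d₂ = d₁ − σ√T = 0.976173 − 0.183357 = 0.792816
e^{−rT} = e^{−0.0438·0.3696} = 0.983942
N(−d₁) = 0.164489,  N(−d₂) = 0.213943
Put price V = K·e^{−rT}·N(−d₂) − S·N(−d₁) = 8.731835 − 7.895496 = 0.836340
φ(d₁) = (1/√(2π))·e^{−d₁²/2} = 0.247735
Γ = φ(d₁) / (S·σ·√T) = 0.028148

price = 0.836340
Γ = 0.028148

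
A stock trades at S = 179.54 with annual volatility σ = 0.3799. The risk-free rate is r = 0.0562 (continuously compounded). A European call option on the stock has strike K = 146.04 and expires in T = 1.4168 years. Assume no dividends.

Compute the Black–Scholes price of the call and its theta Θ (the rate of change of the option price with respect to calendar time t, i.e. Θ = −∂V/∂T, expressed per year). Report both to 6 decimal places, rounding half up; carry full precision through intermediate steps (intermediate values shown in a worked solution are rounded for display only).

price = 55.769633
Θ = -12.890712

σ√T = 0.3799·√1.4168 = 0.452193
d₁ = (ln(S/K) + (r+σ²/2)T) / (σ√T) = (ln(179.54/146.04) + (0.0562+0.3799²/2)·1.4168) / 0.452193 = (0.206517 + 0.181863) / 0.452193 = 0.858883
d₂ = d₁ − σ√T = 0.858883 − 0.452193 = 0.406691
e^{−rT} = e^{−0.0562·1.4168} = 0.923463
N(d₁) = 0.804798,  N(d₂) = 0.657882
Call price V = S·N(d₁) − K·e^{−rT}·N(d₂) = 144.493350 − 88.723717 = 55.769633
φ(d₁) = (1/√(2π))·e^{−d₁²/2} = 0.275883
Θ = −S·φ(d₁)·σ/(2√T) − r·K·e^{−rT}·N(d₂) = −7.904439 − 4.986273 = -12.890712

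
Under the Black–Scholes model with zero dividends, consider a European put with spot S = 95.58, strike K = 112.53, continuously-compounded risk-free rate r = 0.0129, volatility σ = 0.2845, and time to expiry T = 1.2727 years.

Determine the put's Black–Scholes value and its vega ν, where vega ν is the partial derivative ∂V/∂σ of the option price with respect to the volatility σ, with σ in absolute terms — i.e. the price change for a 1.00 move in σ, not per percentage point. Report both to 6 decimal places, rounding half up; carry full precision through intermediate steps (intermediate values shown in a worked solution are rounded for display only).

σ√T = 0.2845·√1.2727 = 0.320956
d₁ = (ln(S/K) + (r+σ²/2)T) / (σ√T) = (ln(95.58/112.53) + (0.0129+0.2845²/2)·1.2727) / 0.320956 = (-0.163256 + 0.067924) / 0.320956 = -0.297026
d₂ = d₁ − σ√T = -0.297026 − 0.320956 = -0.617981
e^{−rT} = e^{−0.0129·1.2727} = 0.983716
N(−d₁) = 0.616777,  N(−d₂) = 0.731706
Put price V = K·e^{−rT}·N(−d₂) − S·N(−d₁) = 80.998111 − 58.951499 = 22.046611
φ(d₁) = (1/√(2π))·e^{−d₁²/2} = 0.381727
ν = S·φ(d₁)·√T = 41.160673

price = 22.046611
ν = 41.160673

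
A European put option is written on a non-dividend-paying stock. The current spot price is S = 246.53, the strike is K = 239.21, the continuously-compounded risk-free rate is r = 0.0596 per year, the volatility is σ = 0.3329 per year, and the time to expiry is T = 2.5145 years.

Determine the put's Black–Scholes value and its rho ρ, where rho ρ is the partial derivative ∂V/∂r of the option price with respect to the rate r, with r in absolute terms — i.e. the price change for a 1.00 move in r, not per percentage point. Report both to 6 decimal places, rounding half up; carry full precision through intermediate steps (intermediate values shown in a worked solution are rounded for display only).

price = 29.428824
ρ = -242.989836

σ√T = 0.3329·√2.5145 = 0.527885
d₁ = (ln(S/K) + (r+σ²/2)T) / (σ√T) = (ln(246.53/239.21) + (0.0596+0.3329²/2)·2.5145) / 0.527885 = (0.030142 + 0.289196) / 0.527885 = 0.604937
d₂ = d₁ − σ√T = 0.604937 − 0.527885 = 0.077052
e^{−rT} = e^{−0.0596·2.5145} = 0.860825
N(−d₁) = 0.272610,  N(−d₂) = 0.469291
Put price V = K·e^{−rT}·N(−d₂) − S·N(−d₁) = 96.635449 − 67.206625 = 29.428824
ρ = −K·T·e^{−rT}·N(−d₂) = -242.989836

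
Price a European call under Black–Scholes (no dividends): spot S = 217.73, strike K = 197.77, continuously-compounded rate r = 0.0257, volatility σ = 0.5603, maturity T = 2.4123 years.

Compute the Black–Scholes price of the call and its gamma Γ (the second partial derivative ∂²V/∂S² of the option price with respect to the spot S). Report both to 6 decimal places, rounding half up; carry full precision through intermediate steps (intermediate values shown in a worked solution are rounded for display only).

σ√T = 0.5603·√2.4123 = 0.870234
d₁ = (ln(S/K) + (r+σ²/2)T) / (σ√T) = (ln(217.73/197.77) + (0.0257+0.5603²/2)·2.4123) / 0.870234 = (0.096151 + 0.440650) / 0.870234 = 0.616847
d₂ = d₁ − σ√T = 0.616847 − 0.870234 = -0.253388
e^{−rT} = e^{−0.0257·2.4123} = 0.939887
N(d₁) = 0.731332,  N(d₂) = 0.399984
Call price V = S·N(d₁) − K·e^{−rT}·N(d₂) = 159.232924 − 74.349615 = 84.883309
φ(d₁) = (1/√(2π))·e^{−d₁²/2} = 0.329827
Γ = φ(d₁) / (S·σ·√T) = 0.001741

price = 84.883309
Γ = 0.001741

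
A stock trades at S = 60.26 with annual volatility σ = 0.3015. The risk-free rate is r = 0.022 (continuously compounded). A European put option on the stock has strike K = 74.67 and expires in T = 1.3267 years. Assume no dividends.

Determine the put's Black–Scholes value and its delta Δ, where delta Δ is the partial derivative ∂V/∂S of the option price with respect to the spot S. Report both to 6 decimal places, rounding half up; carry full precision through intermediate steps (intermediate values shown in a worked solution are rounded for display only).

price = 16.537561
Δ = -0.640472

σ√T = 0.3015·√1.3267 = 0.347275
d₁ = (ln(S/K) + (r+σ²/2)T) / (σ√T) = (ln(60.26/74.67) + (0.022+0.3015²/2)·1.3267) / 0.347275 = (-0.214410 + 0.089487) / 0.347275 = -0.359722
d₂ = d₁ − σ√T = -0.359722 − 0.347275 = -0.706997
e^{−rT} = e^{−0.022·1.3267} = 0.971234
N(−d₁) = 0.640472,  N(−d₂) = 0.760216
Put price V = K·e^{−rT}·N(−d₂) − S·N(−d₁) = 55.132430 − 38.594869 = 16.537561
Δ = −N(−d₁) = -0.640472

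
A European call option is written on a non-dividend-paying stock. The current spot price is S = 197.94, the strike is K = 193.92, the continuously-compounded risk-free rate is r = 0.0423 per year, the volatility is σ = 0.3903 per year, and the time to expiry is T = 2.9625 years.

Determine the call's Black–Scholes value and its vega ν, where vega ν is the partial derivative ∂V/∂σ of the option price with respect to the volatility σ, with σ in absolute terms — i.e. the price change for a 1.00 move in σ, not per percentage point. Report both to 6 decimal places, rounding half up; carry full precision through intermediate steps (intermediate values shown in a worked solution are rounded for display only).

σ√T = 0.3903·√2.9625 = 0.671781
d₁ = (ln(S/K) + (r+σ²/2)T) / (σ√T) = (ln(197.94/193.92) + (0.0423+0.3903²/2)·2.9625) / 0.671781 = (0.020518 + 0.350959) / 0.671781 = 0.552973
d₂ = d₁ − σ√T = 0.552973 − 0.671781 = -0.118808
e^{−rT} = e^{−0.0423·2.9625} = 0.882220
N(d₁) = 0.709859,  N(d₂) = 0.452714
Call price V = S·N(d₁) − K·e^{−rT}·N(d₂) = 140.509511 − 77.450327 = 63.059184
φ(d₁) = (1/√(2π))·e^{−d₁²/2} = 0.342382
ν = S·φ(d₁)·√T = 116.647028

price = 63.059184
ν = 116.647028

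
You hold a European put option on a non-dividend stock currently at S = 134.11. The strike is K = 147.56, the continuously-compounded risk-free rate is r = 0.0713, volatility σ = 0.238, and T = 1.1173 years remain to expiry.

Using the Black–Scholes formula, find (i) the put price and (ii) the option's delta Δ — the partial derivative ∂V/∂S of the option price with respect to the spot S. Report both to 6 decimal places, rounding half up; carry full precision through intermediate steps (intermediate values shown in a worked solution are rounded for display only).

price = 14.634230
Δ = -0.475067

σ√T = 0.238·√1.1173 = 0.251572
d₁ = (ln(S/K) + (r+σ²/2)T) / (σ√T) = (ln(134.11/147.56) + (0.0713+0.238²/2)·1.1173) / 0.251572 = (-0.095575 + 0.111308) / 0.251572 = 0.062539
d₂ = d₁ − σ√T = 0.062539 − 0.251572 = -0.189032
e^{−rT} = e^{−0.0713·1.1173} = 0.923427
N(−d₁) = 0.475067,  N(−d₂) = 0.574966
Put price V = K·e^{−rT}·N(−d₂) − S·N(−d₁) = 78.345417 − 63.711187 = 14.634230
Δ = −N(−d₁) = -0.475067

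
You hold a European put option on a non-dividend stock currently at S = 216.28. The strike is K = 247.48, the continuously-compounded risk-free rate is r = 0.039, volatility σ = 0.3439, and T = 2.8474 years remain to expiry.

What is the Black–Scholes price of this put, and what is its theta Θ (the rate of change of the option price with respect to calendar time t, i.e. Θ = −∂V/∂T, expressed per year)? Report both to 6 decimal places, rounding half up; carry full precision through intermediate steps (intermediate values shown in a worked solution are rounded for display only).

σ√T = 0.3439·√2.8474 = 0.580305
d₁ = (ln(S/K) + (r+σ²/2)T) / (σ√T) = (ln(216.28/247.48) + (0.039+0.3439²/2)·2.8474) / 0.580305 = (-0.134756 + 0.279426) / 0.580305 = 0.249299
d₂ = d₁ − σ√T = 0.249299 − 0.580305 = -0.331006
e^{−rT} = e^{−0.039·2.8474} = 0.894895
N(−d₁) = 0.401565,  N(−d₂) = 0.629680
Put price V = K·e^{−rT}·N(−d₂) − S·N(−d₁) = 139.454381 − 86.850391 = 52.603989
φ(d₁) = (1/√(2π))·e^{−d₁²/2} = 0.386736
Θ = −S·φ(d₁)·σ/(2√T) + r·K·e^{−rT}·N(−d₂) = −8.523317 + 5.438721 = -3.084596

price = 52.603989
Θ = -3.084596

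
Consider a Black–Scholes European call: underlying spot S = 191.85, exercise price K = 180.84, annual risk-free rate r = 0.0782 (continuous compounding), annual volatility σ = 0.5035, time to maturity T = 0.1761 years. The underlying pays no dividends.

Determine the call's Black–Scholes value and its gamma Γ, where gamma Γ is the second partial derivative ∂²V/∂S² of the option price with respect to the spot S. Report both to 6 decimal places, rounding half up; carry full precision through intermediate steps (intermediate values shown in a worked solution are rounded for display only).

σ√T = 0.5035·√0.1761 = 0.211290
d₁ = (ln(S/K) + (r+σ²/2)T) / (σ√T) = (ln(191.85/180.84) + (0.0782+0.5035²/2)·0.1761) / 0.211290 = (0.059101 + 0.036093) / 0.211290 = 0.450537
d₂ = d₁ − σ√T = 0.450537 − 0.211290 = 0.239247
e^{−rT} = e^{−0.0782·0.1761} = 0.986323
N(d₁) = 0.673838,  N(d₂) = 0.594543
Call price V = S·N(d₁) − K·e^{−rT}·N(d₂) = 129.275863 − 106.046645 = 23.229218
φ(d₁) = (1/√(2π))·e^{−d₁²/2} = 0.360440
Γ = φ(d₁) / (S·σ·√T) = 0.008892

price = 23.229218
Γ = 0.008892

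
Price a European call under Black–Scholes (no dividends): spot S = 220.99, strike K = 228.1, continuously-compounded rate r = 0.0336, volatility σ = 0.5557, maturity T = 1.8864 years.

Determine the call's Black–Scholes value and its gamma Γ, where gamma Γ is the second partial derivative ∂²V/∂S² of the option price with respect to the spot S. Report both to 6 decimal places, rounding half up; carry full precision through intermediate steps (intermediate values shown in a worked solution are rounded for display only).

price = 68.167506
Γ = 0.002163

σ√T = 0.5557·√1.8864 = 0.763233
d₁ = (ln(S/K) + (r+σ²/2)T) / (σ√T) = (ln(220.99/228.1) + (0.0336+0.5557²/2)·1.8864) / 0.763233 = (-0.031667 + 0.354646) / 0.763233 = 0.423172
d₂ = d₁ − σ√T = 0.423172 − 0.763233 = -0.340061
e^{−rT} = e^{−0.0336·1.8864} = 0.938584
N(d₁) = 0.663915,  N(d₂) = 0.366905
Call price V = S·N(d₁) − K·e^{−rT}·N(d₂) = 146.718593 − 78.551087 = 68.167506
φ(d₁) = (1/√(2π))·e^{−d₁²/2} = 0.364775
Γ = φ(d₁) / (S·σ·√T) = 0.002163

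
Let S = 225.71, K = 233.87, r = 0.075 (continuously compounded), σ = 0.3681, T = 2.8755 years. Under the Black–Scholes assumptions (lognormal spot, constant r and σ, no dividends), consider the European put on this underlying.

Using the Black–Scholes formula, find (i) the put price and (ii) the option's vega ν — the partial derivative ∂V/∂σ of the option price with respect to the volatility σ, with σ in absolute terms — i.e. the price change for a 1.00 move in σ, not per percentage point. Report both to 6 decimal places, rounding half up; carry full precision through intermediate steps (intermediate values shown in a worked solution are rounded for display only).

price = 34.168352
ν = 127.485384

σ√T = 0.3681·√2.8755 = 0.624198
d₁ = (ln(S/K) + (r+σ²/2)T) / (σ√T) = (ln(225.71/233.87) + (0.075+0.3681²/2)·2.8755) / 0.624198 = (-0.035514 + 0.410474) / 0.624198 = 0.600706
d₂ = d₁ − σ√T = 0.600706 − 0.624198 = -0.023492
e^{−rT} = e^{−0.075·2.8755} = 0.806007
N(−d₁) = 0.274018,  N(−d₂) = 0.509371
Put price V = K·e^{−rT}·N(−d₂) − S·N(−d₁) = 96.016914 − 61.848561 = 34.168352
φ(d₁) = (1/√(2π))·e^{−d₁²/2} = 0.333083
ν = S·φ(d₁)·√T = 127.485384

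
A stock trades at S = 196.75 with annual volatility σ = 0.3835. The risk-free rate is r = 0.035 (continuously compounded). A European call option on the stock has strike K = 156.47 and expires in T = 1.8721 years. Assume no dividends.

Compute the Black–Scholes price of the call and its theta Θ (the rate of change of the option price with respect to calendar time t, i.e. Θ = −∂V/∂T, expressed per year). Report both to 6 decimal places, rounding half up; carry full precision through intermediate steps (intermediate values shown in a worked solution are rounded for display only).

σ√T = 0.3835·√1.8721 = 0.524723
d₁ = (ln(S/K) + (r+σ²/2)T) / (σ√T) = (ln(196.75/156.47) + (0.035+0.3835²/2)·1.8721) / 0.524723 = (0.229070 + 0.203190) / 0.524723 = 0.823788
d₂ = d₁ − σ√T = 0.823788 − 0.524723 = 0.299065
e^{−rT} = e^{−0.035·1.8721} = 0.936577
N(d₁) = 0.794970,  N(d₂) = 0.617555
Call price V = S·N(d₁) − K·e^{−rT}·N(d₂) = 156.410320 − 90.500301 = 65.910020
φ(d₁) = (1/√(2π))·e^{−d₁²/2} = 0.284150
Θ = −S·φ(d₁)·σ/(2√T) − r·K·e^{−rT}·N(d₂) = −7.834908 − 3.167511 = -11.002419

price = 65.910020
Θ = -11.002419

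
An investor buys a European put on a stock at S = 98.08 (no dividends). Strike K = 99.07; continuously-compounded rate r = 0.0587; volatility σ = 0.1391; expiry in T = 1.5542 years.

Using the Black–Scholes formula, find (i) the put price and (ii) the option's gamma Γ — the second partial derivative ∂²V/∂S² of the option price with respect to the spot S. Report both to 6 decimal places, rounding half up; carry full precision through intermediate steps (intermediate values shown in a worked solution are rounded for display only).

price = 3.387240
Γ = 0.020109

σ√T = 0.1391·√1.5542 = 0.173413
d₁ = (ln(S/K) + (r+σ²/2)T) / (σ√T) = (ln(98.08/99.07) + (0.0587+0.1391²/2)·1.5542) / 0.173413 = (-0.010043 + 0.106268) / 0.173413 = 0.554887
d₂ = d₁ − σ√T = 0.554887 − 0.173413 = 0.381474
e^{−rT} = e^{−0.0587·1.5542} = 0.912806
N(−d₁) = 0.289486,  N(−d₂) = 0.351426
Put price V = K·e^{−rT}·N(−d₂) − S·N(−d₁) = 31.780040 − 28.392800 = 3.387240
φ(d₁) = (1/√(2π))·e^{−d₁²/2} = 0.342019
Γ = φ(d₁) / (S·σ·√T) = 0.020109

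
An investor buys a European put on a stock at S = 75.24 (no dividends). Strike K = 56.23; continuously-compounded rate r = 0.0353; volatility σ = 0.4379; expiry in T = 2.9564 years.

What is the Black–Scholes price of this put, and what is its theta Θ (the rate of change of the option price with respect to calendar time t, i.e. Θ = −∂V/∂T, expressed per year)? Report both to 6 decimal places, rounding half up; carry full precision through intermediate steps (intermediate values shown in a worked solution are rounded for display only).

price = 8.518690
Θ = -1.756832

σ√T = 0.4379·√2.9564 = 0.752933
d₁ = (ln(S/K) + (r+σ²/2)T) / (σ√T) = (ln(75.24/56.23) + (0.0353+0.4379²/2)·2.9564) / 0.752933 = (0.291233 + 0.387815) / 0.752933 = 0.901870
d₂ = d₁ − σ√T = 0.901870 − 0.752933 = 0.148936
e^{−rT} = e^{−0.0353·2.9564} = 0.900900
N(−d₁) = 0.183563,  N(−d₂) = 0.440802
Put price V = K·e^{−rT}·N(−d₂) − S·N(−d₁) = 22.329972 − 13.811282 = 8.518690
φ(d₁) = (1/√(2π))·e^{−d₁²/2} = 0.265637
Θ = −S·φ(d₁)·σ/(2√T) + r·K·e^{−rT}·N(−d₂) = −2.545080 + 0.788248 = -1.756832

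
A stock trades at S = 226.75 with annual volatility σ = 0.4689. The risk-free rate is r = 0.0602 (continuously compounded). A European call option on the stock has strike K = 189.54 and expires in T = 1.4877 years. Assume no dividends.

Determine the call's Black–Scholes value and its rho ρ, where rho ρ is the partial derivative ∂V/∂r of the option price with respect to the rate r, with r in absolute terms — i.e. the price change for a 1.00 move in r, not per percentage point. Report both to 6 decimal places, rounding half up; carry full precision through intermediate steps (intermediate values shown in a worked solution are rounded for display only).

σ√T = 0.4689·√1.4877 = 0.571923
d₁ = (ln(S/K) + (r+σ²/2)T) / (σ√T) = (ln(226.75/189.54) + (0.0602+0.4689²/2)·1.4877) / 0.571923 = (0.179248 + 0.253108) / 0.571923 = 0.755968
d₂ = d₁ − σ√T = 0.755968 − 0.571923 = 0.184044
e^{−rT} = e^{−0.0602·1.4877} = 0.914334
N(d₁) = 0.775166,  N(d₂) = 0.573011
Call price V = S·N(d₁) − K·e^{−rT}·N(d₂) = 175.768839 − 99.304377 = 76.464462
ρ = K·T·e^{−rT}·N(d₂) = 147.735121

price = 76.464462
ρ = 147.735121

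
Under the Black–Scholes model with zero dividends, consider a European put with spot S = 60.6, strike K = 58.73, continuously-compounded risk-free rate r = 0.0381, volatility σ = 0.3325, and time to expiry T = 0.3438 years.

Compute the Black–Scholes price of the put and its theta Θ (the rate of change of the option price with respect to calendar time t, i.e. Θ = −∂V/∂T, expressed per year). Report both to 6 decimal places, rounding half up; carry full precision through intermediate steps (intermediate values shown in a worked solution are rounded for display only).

σ√T = 0.3325·√0.3438 = 0.194960
d₁ = (ln(S/K) + (r+σ²/2)T) / (σ√T) = (ln(60.6/58.73) + (0.0381+0.3325²/2)·0.3438) / 0.194960 = (0.031344 + 0.032103) / 0.194960 = 0.325440
d₂ = d₁ − σ√T = 0.325440 − 0.194960 = 0.130480
e^{−rT} = e^{−0.0381·0.3438} = 0.986987
N(−d₁) = 0.372424,  N(−d₂) = 0.448093
Put price V = K·e^{−rT}·N(−d₂) − S·N(−d₁) = 25.974048 − 22.568900 = 3.405149
φ(d₁) = (1/√(2π))·e^{−d₁²/2} = 0.378366
Θ = −S·φ(d₁)·σ/(2√T) + r·K·e^{−rT}·N(−d₂) = −6.501194 + 0.989611 = -5.511582

price = 3.405149
Θ = -5.511582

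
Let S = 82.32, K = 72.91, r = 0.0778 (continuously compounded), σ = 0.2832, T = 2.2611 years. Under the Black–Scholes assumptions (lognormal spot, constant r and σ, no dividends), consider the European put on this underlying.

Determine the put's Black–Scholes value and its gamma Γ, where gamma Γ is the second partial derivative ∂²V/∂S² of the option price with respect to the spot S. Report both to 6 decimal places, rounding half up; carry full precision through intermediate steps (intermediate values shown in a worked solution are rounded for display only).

price = 4.275460
Γ = 0.007515

σ√T = 0.2832·√2.2611 = 0.425847
d₁ = (ln(S/K) + (r+σ²/2)T) / (σ√T) = (ln(82.32/72.91) + (0.0778+0.2832²/2)·2.2611) / 0.425847 = (0.121388 + 0.266586) / 0.425847 = 0.911066
d₂ = d₁ − σ√T = 0.911066 − 0.425847 = 0.485220
e^{−rT} = e^{−0.0778·2.2611} = 0.838690
N(−d₁) = 0.181130,  N(−d₂) = 0.313760
Put price V = K·e^{−rT}·N(−d₂) − S·N(−d₁) = 19.186097 − 14.910636 = 4.275460
φ(d₁) = (1/√(2π))·e^{−d₁²/2} = 0.263432
Γ = φ(d₁) / (S·σ·√T) = 0.007515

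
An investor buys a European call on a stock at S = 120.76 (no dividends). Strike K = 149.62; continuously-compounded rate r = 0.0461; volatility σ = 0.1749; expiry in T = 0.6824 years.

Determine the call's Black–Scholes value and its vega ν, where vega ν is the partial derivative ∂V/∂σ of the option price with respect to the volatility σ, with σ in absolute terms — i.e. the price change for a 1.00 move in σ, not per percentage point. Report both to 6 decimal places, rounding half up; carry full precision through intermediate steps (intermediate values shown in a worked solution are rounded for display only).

price = 0.934609
ν = 19.529081

σ√T = 0.1749·√0.6824 = 0.144481
d₁ = (ln(S/K) + (r+σ²/2)T) / (σ√T) = (ln(120.76/149.62) + (0.0461+0.1749²/2)·0.6824) / 0.144481 = (-0.214294 + 0.041896) / 0.144481 = -1.193224
d₂ = d₁ − σ√T = -1.193224 − 0.144481 = -1.337705
e^{−rT} = e^{−0.0461·0.6824} = 0.969031
N(d₁) = 0.116391,  N(d₂) = 0.090496
Call price V = S·N(d₁) − K·e^{−rT}·N(d₂) = 14.055347 − 13.120738 = 0.934609
φ(d₁) = (1/√(2π))·e^{−d₁²/2} = 0.195767
ν = S·φ(d₁)·√T = 19.529081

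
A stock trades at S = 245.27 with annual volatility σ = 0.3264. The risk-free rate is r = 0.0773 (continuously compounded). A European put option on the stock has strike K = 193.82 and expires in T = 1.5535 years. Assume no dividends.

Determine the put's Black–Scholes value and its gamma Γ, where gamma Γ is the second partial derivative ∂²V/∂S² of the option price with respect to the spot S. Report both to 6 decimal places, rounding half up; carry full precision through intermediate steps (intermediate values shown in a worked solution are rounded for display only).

price = 8.688650
Γ = 0.002238

σ√T = 0.3264·√1.5535 = 0.406823
d₁ = (ln(S/K) + (r+σ²/2)T) / (σ√T) = (ln(245.27/193.82) + (0.0773+0.3264²/2)·1.5535) / 0.406823 = (0.235430 + 0.202838) / 0.406823 = 1.077293
d₂ = d₁ − σ√T = 1.077293 − 0.406823 = 0.670470
e^{−rT} = e^{−0.0773·1.5535} = 0.886845
N(−d₁) = 0.140675,  N(−d₂) = 0.251279
Put price V = K·e^{−rT}·N(−d₂) − S·N(−d₁) = 43.191928 − 34.503278 = 8.688650
φ(d₁) = (1/√(2π))·e^{−d₁²/2} = 0.223305
Γ = φ(d₁) / (S·σ·√T) = 0.002238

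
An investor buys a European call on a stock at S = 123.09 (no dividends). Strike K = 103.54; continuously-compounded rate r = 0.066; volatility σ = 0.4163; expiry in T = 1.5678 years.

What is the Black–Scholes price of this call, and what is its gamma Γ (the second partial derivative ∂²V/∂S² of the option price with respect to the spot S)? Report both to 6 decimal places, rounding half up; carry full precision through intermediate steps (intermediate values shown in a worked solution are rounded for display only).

price = 40.083361
Γ = 0.004548

σ√T = 0.4163·√1.5678 = 0.521257
d₁ = (ln(S/K) + (r+σ²/2)T) / (σ√T) = (ln(123.09/103.54) + (0.066+0.4163²/2)·1.5678) / 0.521257 = (0.172958 + 0.239329) / 0.521257 = 0.790948
d₂ = d₁ − σ√T = 0.790948 − 0.521257 = 0.269691
e^{−rT} = e^{−0.066·1.5678} = 0.901699
N(d₁) = 0.785513,  N(d₂) = 0.606301
Call price V = S·N(d₁) − K·e^{−rT}·N(d₂) = 96.688766 − 56.605406 = 40.083361
φ(d₁) = (1/√(2π))·e^{−d₁²/2} = 0.291785
Γ = φ(d₁) / (S·σ·√T) = 0.004548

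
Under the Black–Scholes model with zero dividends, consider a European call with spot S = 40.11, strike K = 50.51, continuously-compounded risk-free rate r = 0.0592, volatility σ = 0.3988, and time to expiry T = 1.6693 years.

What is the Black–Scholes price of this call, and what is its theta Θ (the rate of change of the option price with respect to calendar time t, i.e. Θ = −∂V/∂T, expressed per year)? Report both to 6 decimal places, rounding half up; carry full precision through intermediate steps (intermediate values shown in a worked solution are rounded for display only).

σ√T = 0.3988·√1.6693 = 0.515255
d₁ = (ln(S/K) + (r+σ²/2)T) / (σ√T) = (ln(40.11/50.51) + (0.0592+0.3988²/2)·1.6693) / 0.515255 = (-0.230546 + 0.231566) / 0.515255 = 0.001981
d₂ = d₁ − σ√T = 0.001981 − 0.515255 = -0.513274
e^{−rT} = e^{−0.0592·1.6693} = 0.905903
N(d₁) = 0.500790,  N(d₂) = 0.303880
Call price V = S·N(d₁) − K·e^{−rT}·N(d₂) = 20.086703 − 13.904686 = 6.182017
φ(d₁) = (1/√(2π))·e^{−d₁²/2} = 0.398941
Θ = −S·φ(d₁)·σ/(2√T) − r·K·e^{−rT}·N(d₂) = −2.469561 − 0.823157 = -3.292719

price = 6.182017
Θ = -3.292719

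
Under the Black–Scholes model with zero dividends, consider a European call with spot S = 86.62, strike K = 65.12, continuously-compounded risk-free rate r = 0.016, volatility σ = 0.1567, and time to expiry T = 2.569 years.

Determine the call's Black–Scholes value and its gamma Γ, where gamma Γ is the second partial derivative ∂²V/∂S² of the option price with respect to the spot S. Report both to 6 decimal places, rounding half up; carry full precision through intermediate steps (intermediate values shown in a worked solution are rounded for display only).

σ√T = 0.1567·√2.569 = 0.251160
d₁ = (ln(S/K) + (r+σ²/2)T) / (σ√T) = (ln(86.62/65.12) + (0.016+0.1567²/2)·2.569) / 0.251160 = (0.285299 + 0.072645) / 0.251160 = 1.425160
d₂ = d₁ − σ√T = 1.425160 − 0.251160 = 1.174000
e^{−rT} = e^{−0.016·2.569} = 0.959729
N(d₁) = 0.922945,  N(d₂) = 0.879803
Call price V = S·N(d₁) − K·e^{−rT}·N(d₂) = 79.945460 − 54.985521 = 24.959939
φ(d₁) = (1/√(2π))·e^{−d₁²/2} = 0.144499
Γ = φ(d₁) / (S·σ·√T) = 0.006642

price = 24.959939
Γ = 0.006642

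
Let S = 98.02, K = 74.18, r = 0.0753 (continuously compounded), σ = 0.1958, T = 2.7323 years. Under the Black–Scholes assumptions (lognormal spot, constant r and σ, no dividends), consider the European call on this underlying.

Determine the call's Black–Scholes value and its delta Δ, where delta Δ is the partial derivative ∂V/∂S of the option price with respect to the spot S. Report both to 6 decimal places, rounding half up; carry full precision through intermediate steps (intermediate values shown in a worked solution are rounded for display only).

price = 38.362569
Δ = 0.951398

σ√T = 0.1958·√2.7323 = 0.323651
d₁ = (ln(S/K) + (r+σ²/2)T) / (σ√T) = (ln(98.02/74.18) + (0.0753+0.1958²/2)·2.7323) / 0.323651 = (0.278677 + 0.258117) / 0.323651 = 1.658559
d₂ = d₁ − σ√T = 1.658559 − 0.323651 = 1.334908
e^{−rT} = e^{−0.0753·2.7323} = 0.814043
N(d₁) = 0.951398,  N(d₂) = 0.909047
Call price V = S·N(d₁) − K·e^{−rT}·N(d₂) = 93.255996 − 54.893428 = 38.362569
Δ = N(d₁) = 0.951398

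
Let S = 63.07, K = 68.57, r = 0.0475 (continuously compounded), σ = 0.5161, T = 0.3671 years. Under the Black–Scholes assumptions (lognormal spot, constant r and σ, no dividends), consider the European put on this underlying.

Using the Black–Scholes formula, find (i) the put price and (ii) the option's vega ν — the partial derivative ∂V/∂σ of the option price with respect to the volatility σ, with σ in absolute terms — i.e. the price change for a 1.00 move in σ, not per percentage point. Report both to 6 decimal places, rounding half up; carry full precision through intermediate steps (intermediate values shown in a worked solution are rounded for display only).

σ√T = 0.5161·√0.3671 = 0.312699
d₁ = (ln(S/K) + (r+σ²/2)T) / (σ√T) = (ln(63.07/68.57) + (0.0475+0.5161²/2)·0.3671) / 0.312699 = (-0.083610 + 0.066327) / 0.312699 = -0.055269
d₂ = d₁ − σ√T = -0.055269 − 0.312699 = -0.367967
e^{−rT} = e^{−0.0475·0.3671} = 0.982714
N(−d₁) = 0.522038,  N(−d₂) = 0.643551
Put price V = K·e^{−rT}·N(−d₂) − S·N(−d₁) = 43.365498 − 32.924922 = 10.440577
φ(d₁) = (1/√(2π))·e^{−d₁²/2} = 0.398333
ν = S·φ(d₁)·√T = 15.221652

price = 10.440577
ν = 15.221652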